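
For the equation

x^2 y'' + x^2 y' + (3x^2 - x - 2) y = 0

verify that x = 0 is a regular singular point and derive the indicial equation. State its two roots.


Divide by x^2 to reach normal form y'' + P_1(x) y' + P_2(x) y = 0 with P_1(x) = 1 and P_2(x) = 3 - 1/x - 2/x^2.
x = 0 is a singular point because the y-coefficient 3 - 1/x - 2/x^2 has a pole at x = 0.
It is a regular singular point because x P_1(x) = p(x) = x and x^2 P_2(x) = q(x) = 3x^2 - x - 2 are polynomials, hence analytic at x = 0.
p(0) = 0,  q(0) = -2.
Indicial equation: r(r-1) + p(0) r + q(0) = 0, i.e. r^2 + (p(0) - 1) r + q(0) = 0, i.e. r^2 - 1 r - 2 = 0.
Discriminant: (-1)^2 - 4(-2) = 9, so r = (1 ± 3)/2.
Solving: r_1 = 2, r_2 = -1.

indicial: r^2 - 1 r - 2 = 0; roots r_1 = 2, r_2 = -1


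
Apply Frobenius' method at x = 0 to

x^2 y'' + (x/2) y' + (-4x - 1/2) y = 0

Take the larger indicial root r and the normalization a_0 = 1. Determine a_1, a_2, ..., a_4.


Write in Frobenius form y'' + (p(x)/x) y' + (q(x)/x^2) y = 0:
  p(x) = 1/2,  q(x) = -4x - 1/2.
Indicial equation: r(r-1) + (1/2) r + (-1/2) = 0 -> roots r_1 = 1, r_2 = -1/2.
Take r = r_1 = 1. Let y(x) = x^r sum_{n>=0} a_n x^n with a_0 = 1.
Substitute y = x^r sum a_n x^n and match x^{r+n}. The recurrence is
  D(n) a_n - 4 a_{n-1} = 0,  where D(n) = (r+n)(r+n-1) + (1/2)(r+n) + (-1/2).
  a_n = 4 / D(n) * a_{n-1}.
Since the indicial polynomial factors as (r - r_1)(r - r_2), D(n) = (r_1 + n - r_1)(r_1 + n - r_2) = n(n + 3/2).
Evaluating step by step (a_0 = 1):
  n = 1: D(1) = 1(1 + 3/2) = 5/2; numerator = 4(1) = 4; a_1 = (4)/(5/2) = 8/5
  n = 2: D(2) = 2(2 + 3/2) = 7; numerator = 4(8/5) = 32/5; a_2 = (32/5)/(7) = 32/35
  n = 3: D(3) = 3(3 + 3/2) = 27/2; numerator = 4(32/35) = 128/35; a_3 = (128/35)/(27/2) = 256/945
  n = 4: D(4) = 4(4 + 3/2) = 22; numerator = 4(256/945) = 1024/945; a_4 = (1024/945)/(22) = 512/10395

r = 1; a_0 = 1; a_1 = 8/5; a_2 = 32/35; a_3 = 256/945; a_4 = 512/10395


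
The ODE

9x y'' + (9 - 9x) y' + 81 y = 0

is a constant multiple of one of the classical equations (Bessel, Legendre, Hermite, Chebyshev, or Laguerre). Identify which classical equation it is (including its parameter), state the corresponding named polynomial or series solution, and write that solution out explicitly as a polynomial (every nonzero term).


All three coefficients share the factor 9; dividing through by 9 gives  x y'' + (1 - x) y' + 9 y = 0.
This matches the Laguerre equation x y'' + (1 - x) y' + n y = 0 with n = 9; the polynomial solution is L_9(x).
With y = sum_k a_k x^k, matching x^k gives (k+1)k a_{k+1} + (k+1) a_{k+1} - k a_k + n a_k = 0, i.e. (k+1)^2 a_{k+1} = (k - n) a_k = (k - 9) a_k. The right side vanishes at k = 9, so the series terminates at degree 9.
Standard normalization L_n(0) = 1 gives a_0 = 1. Work upward with a_{k+1} = (k - 9) a_k / (k+1)^2:
  a_1 = (0 - 9)(1) / 1^2 = -9/1 = -9
  a_2 = (1 - 9)(-9) / 2^2 = 72/4 = 18
  a_3 = (2 - 9)(18) / 3^2 = -126/9 = -14
  a_4 = (3 - 9)(-14) / 4^2 = 84/16 = 21/4
  a_5 = (4 - 9)(21/4) / 5^2 = (-105/4)/25 = -21/20
  a_6 = (5 - 9)(-21/20) / 6^2 = (21/5)/36 = 7/60
  a_7 = (6 - 9)(7/60) / 7^2 = (-7/20)/49 = -1/140
  a_8 = (7 - 9)(-1/140) / 8^2 = (1/70)/64 = 1/4480
  a_9 = (8 - 9)(1/4480) / 9^2 = (-1/4480)/81 = -1/362880
Hence L_9(x) = -x^9/362880 + x^8/4480 - x^7/140 + 7 x^6/60 - 21 x^5/20 + 21 x^4/4 - 14 x^3 + 18 x^2 - 9 x + 1.

L_9(x); series = -x^9/362880 + x^8/4480 - x^7/140 + 7 x^6/60 - 21 x^5/20 + 21 x^4/4 - 14 x^3 + 18 x^2 - 9 x + 1


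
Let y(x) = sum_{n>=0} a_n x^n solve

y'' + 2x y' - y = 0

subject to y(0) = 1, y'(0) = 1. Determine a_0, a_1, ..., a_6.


Ansatz: y(x) = sum_{n>=0} a_n x^n, so y'(x) = sum_{n>=1} n a_n x^(n-1) and y''(x) = sum_{n>=2} n(n-1) a_n x^(n-2).
Substitute into P(x) y'' + Q(x) y' + R(x) y = 0 with P(x) = 1, Q(x) = 2x, R(x) = -1, and match powers of x.
Initial conditions: a_0 = 1, a_1 = 1.
Setting the coefficient of each power of x to zero and solving order by order (substituting the coefficients already found):
  x^0: 2 a_2 - a_0 = 0  ->  2 a_2 = a_0 = 1  ->  a_2 = 1/2
  x^1: 6 a_3 + a_1 = 0  ->  6 a_3 = -a_1 = -1  ->  a_3 = -1/6
  x^2: 12 a_4 + 3 a_2 = 0  ->  12 a_4 = -3 a_2 = -3/2  ->  a_4 = -1/8
  x^3: 20 a_5 + 5 a_3 = 0  ->  20 a_5 = -5 a_3 = 5/6  ->  a_5 = 1/24
  x^4: 30 a_6 + 7 a_4 = 0  ->  30 a_6 = -7 a_4 = 7/8  ->  a_6 = 7/240
Truncated series: y(x) = 1 + x + (1/2) x^2 - (1/6) x^3 - (1/8) x^4 + (1/24) x^5 + (7/240) x^6 + O(x^7).

a_0 = 1; a_1 = 1; a_2 = 1/2; a_3 = -1/6; a_4 = -1/8; a_5 = 1/24; a_6 = 7/240


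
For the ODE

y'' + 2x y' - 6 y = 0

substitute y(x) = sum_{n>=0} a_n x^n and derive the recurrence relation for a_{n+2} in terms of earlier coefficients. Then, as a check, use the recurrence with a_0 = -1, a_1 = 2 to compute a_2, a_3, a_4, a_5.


Substitute y = sum_n a_n x^n.
y''(x) has coefficient (n+2)(n+1) a_{n+2} at x^n;
2 x y'(x) has coefficient 2 n a_n at x^n (shift);
-6 y(x) has coefficient -6 a_n at x^n.
Matching x^n: (n+2)(n+1) a_{n+2} + (2n - 6) a_n = 0.
Thus a_{n+2} = (-2n + 6) / ((n+1)(n+2)) * a_n.

Check with a_0 = -1, a_1 = 2 (apply the recurrence for n = 0, 1, 2, 3): a_0 = -1, a_1 = 2, a_2 = -3, a_3 = 4/3, a_4 = -1/2, a_5 = 0.

a_(n+2) = (-2n + 6) / ((n+1)(n+2)) * a_n; check: a_0 = -1, a_1 = 2, a_2 = -3, a_3 = 4/3, a_4 = -1/2, a_5 = 0


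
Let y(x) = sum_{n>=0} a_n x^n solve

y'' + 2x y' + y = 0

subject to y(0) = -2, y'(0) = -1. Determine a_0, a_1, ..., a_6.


Ansatz: y(x) = sum_{n>=0} a_n x^n, so y'(x) = sum_{n>=1} n a_n x^(n-1) and y''(x) = sum_{n>=2} n(n-1) a_n x^(n-2).
Substitute into P(x) y'' + Q(x) y' + R(x) y = 0 with P(x) = 1, Q(x) = 2x, R(x) = 1, and match powers of x.
Initial conditions: a_0 = -2, a_1 = -1.
Setting the coefficient of each power of x to zero and solving order by order (substituting the coefficients already found):
  x^0: 2 a_2 + a_0 = 0  ->  2 a_2 = -a_0 = 2  ->  a_2 = 1
  x^1: 6 a_3 + 3 a_1 = 0  ->  6 a_3 = -3 a_1 = 3  ->  a_3 = 1/2
  x^2: 12 a_4 + 5 a_2 = 0  ->  12 a_4 = -5 a_2 = -5  ->  a_4 = -5/12
  x^3: 20 a_5 + 7 a_3 = 0  ->  20 a_5 = -7 a_3 = -7/2  ->  a_5 = -7/40
  x^4: 30 a_6 + 9 a_4 = 0  ->  30 a_6 = -9 a_4 = 15/4  ->  a_6 = 1/8
Truncated series: y(x) = -2 - x + x^2 + (1/2) x^3 - (5/12) x^4 - (7/40) x^5 + (1/8) x^6 + O(x^7).

a_0 = -2; a_1 = -1; a_2 = 1; a_3 = 1/2; a_4 = -5/12; a_5 = -7/40; a_6 = 1/8


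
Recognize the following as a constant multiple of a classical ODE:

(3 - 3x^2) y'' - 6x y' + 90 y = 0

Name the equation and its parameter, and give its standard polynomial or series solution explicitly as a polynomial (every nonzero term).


All three coefficients share the factor 3; dividing through by 3 gives  (1 - x^2) y'' - 2x y' + 30 y = 0.
This matches the Legendre equation (1 - x^2) y'' - 2x y' + n(n+1) y = 0 (note the -2x y' term) with n(n+1) = 30, so n = 5; the polynomial solution is P_5(x).
With y = sum_k a_k x^k, matching x^k gives (k+2)(k+1) a_{k+2} = [k(k+1) - n(n+1)] a_k = (k - 5)(k + 6) a_k. The right side vanishes at k = 5, so the series with the parity of 5 terminates at degree 5.
Standard normalization (P_n(1) = 1): leading coefficient (2n)!/(2^n (n!)^2) = 3628800/(32*14400) = 63/8, so a_5 = 63/8. Work downward with a_k = (k+1)(k+2) a_{k+2} / ((k - 5)(k + 6)):
  a_3 = (4)(5)(63/8) / ((3 - 5)(3 + 6)) = (315/2)/(-18) = -35/4
  a_1 = (2)(3)(-35/4) / ((1 - 5)(1 + 6)) = (-105/2)/(-28) = 15/8
Hence P_5(x) = 63 x^5/8 - 35 x^3/4 + 15 x/8.

P_5(x); series = 63 x^5/8 - 35 x^3/4 + 15 x/8


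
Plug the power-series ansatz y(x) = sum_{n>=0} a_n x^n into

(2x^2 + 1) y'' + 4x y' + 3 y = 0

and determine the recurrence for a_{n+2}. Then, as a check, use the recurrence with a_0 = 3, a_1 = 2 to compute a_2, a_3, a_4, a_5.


Substitute y = sum_n a_n x^n.
(1 + 2 x^2) y'' contributes (n+2)(n+1) a_{n+2} + 2 n(n-1) a_n at x^n.
4 x y'(x) contributes 4 n a_n at x^n.
3 y(x) contributes 3 a_n at x^n.
Matching x^n: (n+2)(n+1) a_{n+2} + (2 n(n-1) + 4 n + 3) a_n = 0.
Thus a_{n+2} = (-2 n(n-1) - 4 n - 3) / ((n+1)(n+2)) * a_n.

Check with a_0 = 3, a_1 = 2 (apply the recurrence for n = 0, 1, 2, 3): a_0 = 3, a_1 = 2, a_2 = -9/2, a_3 = -7/3, a_4 = 45/8, a_5 = 63/20.

a_(n+2) = (-2 n(n-1) - 4 n - 3) / ((n+1)(n+2)) * a_n; check: a_0 = 3, a_1 = 2, a_2 = -9/2, a_3 = -7/3, a_4 = 45/8, a_5 = 63/20


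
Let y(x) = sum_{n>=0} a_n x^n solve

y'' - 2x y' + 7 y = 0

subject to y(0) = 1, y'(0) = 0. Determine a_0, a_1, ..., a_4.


Ansatz: y(x) = sum_{n>=0} a_n x^n, so y'(x) = sum_{n>=1} n a_n x^(n-1) and y''(x) = sum_{n>=2} n(n-1) a_n x^(n-2).
Substitute into P(x) y'' + Q(x) y' + R(x) y = 0 with P(x) = 1, Q(x) = -2x, R(x) = 7, and match powers of x.
Initial conditions: a_0 = 1, a_1 = 0.
Setting the coefficient of each power of x to zero and solving order by order (substituting the coefficients already found):
  x^0: 2 a_2 + 7 a_0 = 0  ->  2 a_2 = -7 a_0 = -7  ->  a_2 = -7/2
  x^1: 6 a_3 + 5 a_1 = 0  ->  6 a_3 = -5 a_1 = 0  ->  a_3 = 0
  x^2: 12 a_4 + 3 a_2 = 0  ->  12 a_4 = -3 a_2 = 21/2  ->  a_4 = 7/8
Truncated series: y(x) = 1 - (7/2) x^2 + (7/8) x^4 + O(x^5).

a_0 = 1; a_1 = 0; a_2 = -7/2; a_3 = 0; a_4 = 7/8


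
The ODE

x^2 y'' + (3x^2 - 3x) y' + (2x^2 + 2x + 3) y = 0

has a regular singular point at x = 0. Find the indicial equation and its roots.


Divide by x^2 to reach normal form y'' + P_1(x) y' + P_2(x) y = 0 with P_1(x) = 3 - 3/x and P_2(x) = 2 + 2/x + 3/x^2.
x = 0 is a singular point because the y'-coefficient 3 - 3/x has a pole at x = 0 and the y-coefficient 2 + 2/x + 3/x^2 has a pole at x = 0.
It is a regular singular point because x P_1(x) = p(x) = 3x - 3 and x^2 P_2(x) = q(x) = 2x^2 + 2x + 3 are polynomials, hence analytic at x = 0.
p(0) = -3,  q(0) = 3.
Indicial equation: r(r-1) + p(0) r + q(0) = 0, i.e. r^2 + (p(0) - 1) r + q(0) = 0, i.e. r^2 - 4 r + 3 = 0.
Discriminant: (-4)^2 - 4(3) = 4, so r = (4 ± 2)/2.
Solving: r_1 = 3, r_2 = 1.

indicial: r^2 - 4 r + 3 = 0; roots r_1 = 3, r_2 = 1


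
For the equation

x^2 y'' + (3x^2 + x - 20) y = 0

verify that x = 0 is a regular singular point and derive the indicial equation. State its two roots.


Divide by x^2 to reach normal form y'' + P_1(x) y' + P_2(x) y = 0 with P_1(x) = 0 and P_2(x) = 3 + 1/x - 20/x^2.
x = 0 is a singular point because the y-coefficient 3 + 1/x - 20/x^2 has a pole at x = 0.
It is a regular singular point because x P_1(x) = p(x) = 0 and x^2 P_2(x) = q(x) = 3x^2 + x - 20 are polynomials, hence analytic at x = 0.
p(0) = 0,  q(0) = -20.
Indicial equation: r(r-1) + p(0) r + q(0) = 0, i.e. r^2 + (p(0) - 1) r + q(0) = 0, i.e. r^2 - 1 r - 20 = 0.
Discriminant: (-1)^2 - 4(-20) = 81, so r = (1 ± 9)/2.
Solving: r_1 = 5, r_2 = -4.

indicial: r^2 - 1 r - 20 = 0; roots r_1 = 5, r_2 = -4


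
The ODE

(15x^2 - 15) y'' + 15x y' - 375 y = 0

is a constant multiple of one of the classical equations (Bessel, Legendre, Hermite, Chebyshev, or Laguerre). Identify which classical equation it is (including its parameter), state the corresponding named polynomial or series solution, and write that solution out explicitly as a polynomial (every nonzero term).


All three coefficients share the factor -15; dividing through by -15 gives  (1 - x^2) y'' - x y' + 25 y = 0.
This matches the Chebyshev equation (1 - x^2) y'' - x y' + n^2 y = 0 (note the -x y' term, not -2x y') with n^2 = 25, so n = 5; the polynomial solution is T_5(x).
With y = sum_k a_k x^k, matching x^k gives (k+2)(k+1) a_{k+2} = (k^2 - n^2) a_k = (k - 5)(k + 5) a_k. The right side vanishes at k = 5, so the series with the parity of 5 terminates at degree 5.
Standard normalization: leading coefficient of T_n is 2^(n-1), so a_5 = 2^4 = 16. Work downward with a_k = (k+1)(k+2) a_{k+2} / ((k - 5)(k + 5)):
  a_3 = (4)(5)(16) / ((3 - 5)(3 + 5)) = 320/(-16) = -20
  a_1 = (2)(3)(-20) / ((1 - 5)(1 + 5)) = -120/(-24) = 5
Hence T_5(x) = 16 x^5 - 20 x^3 + 5 x.

T_5(x); series = 16 x^5 - 20 x^3 + 5 x


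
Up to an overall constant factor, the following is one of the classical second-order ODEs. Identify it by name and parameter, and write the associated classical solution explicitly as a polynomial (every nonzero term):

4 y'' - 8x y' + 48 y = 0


All three coefficients share the factor 4; dividing through by 4 gives  y'' - 2x y' + 12 y = 0.
This matches the Hermite equation y'' - 2x y' + 2n y = 0 with 2n = 12, so n = 6; the polynomial solution is H_6(x).
With y = sum_k a_k x^k, matching x^k gives (k+2)(k+1) a_{k+2} = 2(k - n) a_k = 2(k - 6) a_k. The right side vanishes at k = 6, so the series with the parity of 6 terminates at degree 6.
Standard normalization: leading coefficient of H_n is 2^n, so a_6 = 2^6 = 64. Work downward with a_k = (k+1)(k+2) a_{k+2} / (2(k - n)):
  a_4 = (5)(6)(64) / (2(4 - 6)) = 1920/(-4) = -480
  a_2 = (3)(4)(-480) / (2(2 - 6)) = -5760/(-8) = 720
  a_0 = (1)(2)(720) / (2(0 - 6)) = 1440/(-12) = -120
Hence H_6(x) = 64 x^6 - 480 x^4 + 720 x^2 - 120.

H_6(x); series = 64 x^6 - 480 x^4 + 720 x^2 - 120


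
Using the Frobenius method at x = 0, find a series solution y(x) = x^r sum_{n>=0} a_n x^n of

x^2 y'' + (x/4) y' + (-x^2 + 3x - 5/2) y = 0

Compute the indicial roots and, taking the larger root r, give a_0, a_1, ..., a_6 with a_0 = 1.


Write in Frobenius form y'' + (p(x)/x) y' + (q(x)/x^2) y = 0:
  p(x) = 1/4,  q(x) = -x^2 + 3x - 5/2.
Indicial equation: r(r-1) + (1/4) r + (-5/2) = 0 -> roots r_1 = 2, r_2 = -5/4.
Take r = r_1 = 2. Let y(x) = x^r sum_{n>=0} a_n x^n with a_0 = 1.
Substitute y = x^r sum a_n x^n and match x^{r+n}. The recurrence is
  D(n) a_n + 3 a_{n-1} - 1 a_{n-2} = 0,  where D(n) = (r+n)(r+n-1) + (1/4)(r+n) + (-5/2).
  a_n = [-3 a_{n-1} + 1 a_{n-2}] / D(n).
Since the indicial polynomial factors as (r - r_1)(r - r_2), D(n) = (r_1 + n - r_1)(r_1 + n - r_2) = n(n + 13/4).
Evaluating step by step (a_0 = 1):
  n = 1: D(1) = 1(1 + 13/4) = 17/4; numerator = -3(1) = -3; a_1 = (-3)/(17/4) = -12/17
  n = 2: D(2) = 2(2 + 13/4) = 21/2; numerator = -3(-12/17) + 1(1) = 53/17; a_2 = (53/17)/(21/2) = 106/357
  n = 3: D(3) = 3(3 + 13/4) = 75/4; numerator = -3(106/357) + 1(-12/17) = -190/119; a_3 = (-190/119)/(75/4) = -152/1785
  n = 4: D(4) = 4(4 + 13/4) = 29; numerator = -3(-152/1785) + 1(106/357) = 58/105; a_4 = (58/105)/(29) = 2/105
  n = 5: D(5) = 5(5 + 13/4) = 165/4; numerator = -3(2/105) + 1(-152/1785) = -254/1785; a_5 = (-254/1785)/(165/4) = -1016/294525
  n = 6: D(6) = 6(6 + 13/4) = 111/2; numerator = -3(-1016/294525) + 1(2/105) = 962/32725; a_6 = (962/32725)/(111/2) = 52/98175

r = 2; a_0 = 1; a_1 = -12/17; a_2 = 106/357; a_3 = -152/1785; a_4 = 2/105; a_5 = -1016/294525; a_6 = 52/98175


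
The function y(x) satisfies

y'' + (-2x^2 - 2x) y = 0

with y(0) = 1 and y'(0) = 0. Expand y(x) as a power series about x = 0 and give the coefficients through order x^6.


Ansatz: y(x) = sum_{n>=0} a_n x^n, so y'(x) = sum_{n>=1} n a_n x^(n-1) and y''(x) = sum_{n>=2} n(n-1) a_n x^(n-2).
Substitute into P(x) y'' + Q(x) y' + R(x) y = 0 with P(x) = 1, Q(x) = 0, R(x) = -2x^2 - 2x, and match powers of x.
Initial conditions: a_0 = 1, a_1 = 0.
Setting the coefficient of each power of x to zero and solving order by order (substituting the coefficients already found):
  x^0: 2 a_2 = 0  ->  a_2 = 0
  x^1: 6 a_3 - 2 a_0 = 0  ->  6 a_3 = 2 a_0 = 2  ->  a_3 = 1/3
  x^2: 12 a_4 - 2 a_1 - 2 a_0 = 0  ->  12 a_4 = 2 a_1 + 2 a_0 = 2  ->  a_4 = 1/6
  x^3: 20 a_5 - 2 a_2 - 2 a_1 = 0  ->  20 a_5 = 2 a_2 + 2 a_1 = 0  ->  a_5 = 0
  x^4: 30 a_6 - 2 a_3 - 2 a_2 = 0  ->  30 a_6 = 2 a_3 + 2 a_2 = 2/3  ->  a_6 = 1/45
Truncated series: y(x) = 1 + (1/3) x^3 + (1/6) x^4 + (1/45) x^6 + O(x^7).

a_0 = 1; a_1 = 0; a_2 = 0; a_3 = 1/3; a_4 = 1/6; a_5 = 0; a_6 = 1/45


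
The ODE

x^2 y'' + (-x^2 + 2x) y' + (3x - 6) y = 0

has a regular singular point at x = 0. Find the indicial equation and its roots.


Divide by x^2 to reach normal form y'' + P_1(x) y' + P_2(x) y = 0 with P_1(x) = -1 + 2/x and P_2(x) = 3/x - 6/x^2.
x = 0 is a singular point because the y'-coefficient -1 + 2/x has a pole at x = 0 and the y-coefficient 3/x - 6/x^2 has a pole at x = 0.
It is a regular singular point because x P_1(x) = p(x) = 2 - x and x^2 P_2(x) = q(x) = 3x - 6 are polynomials, hence analytic at x = 0.
p(0) = 2,  q(0) = -6.
Indicial equation: r(r-1) + p(0) r + q(0) = 0, i.e. r^2 + (p(0) - 1) r + q(0) = 0, i.e. r^2 + 1 r - 6 = 0.
Discriminant: (1)^2 - 4(-6) = 25, so r = (-1 ± 5)/2.
Solving: r_1 = 2, r_2 = -3.

indicial: r^2 + 1 r - 6 = 0; roots r_1 = 2, r_2 = -3


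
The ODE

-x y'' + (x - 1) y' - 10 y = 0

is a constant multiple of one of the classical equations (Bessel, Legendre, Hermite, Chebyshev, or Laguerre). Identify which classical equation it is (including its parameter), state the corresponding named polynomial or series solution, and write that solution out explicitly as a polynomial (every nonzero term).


All three coefficients share the factor -1; dividing through by -1 gives  x y'' + (1 - x) y' + 10 y = 0.
This matches the Laguerre equation x y'' + (1 - x) y' + n y = 0 with n = 10; the polynomial solution is L_10(x).
With y = sum_k a_k x^k, matching x^k gives (k+1)k a_{k+1} + (k+1) a_{k+1} - k a_k + n a_k = 0, i.e. (k+1)^2 a_{k+1} = (k - n) a_k = (k - 10) a_k. The right side vanishes at k = 10, so the series terminates at degree 10.
Standard normalization L_n(0) = 1 gives a_0 = 1. Work upward with a_{k+1} = (k - 10) a_k / (k+1)^2:
  a_1 = (0 - 10)(1) / 1^2 = -10/1 = -10
  a_2 = (1 - 10)(-10) / 2^2 = 90/4 = 45/2
  a_3 = (2 - 10)(45/2) / 3^2 = -180/9 = -20
  a_4 = (3 - 10)(-20) / 4^2 = 140/16 = 35/4
  a_5 = (4 - 10)(35/4) / 5^2 = (-105/2)/25 = -21/10
  a_6 = (5 - 10)(-21/10) / 6^2 = (21/2)/36 = 7/24
  a_7 = (6 - 10)(7/24) / 7^2 = (-7/6)/49 = -1/42
  a_8 = (7 - 10)(-1/42) / 8^2 = (1/14)/64 = 1/896
  a_9 = (8 - 10)(1/896) / 9^2 = (-1/448)/81 = -1/36288
  a_10 = (9 - 10)(-1/36288) / 10^2 = (1/36288)/100 = 1/3628800
Hence L_10(x) = x^10/3628800 - x^9/36288 + x^8/896 - x^7/42 + 7 x^6/24 - 21 x^5/10 + 35 x^4/4 - 20 x^3 + 45 x^2/2 - 10 x + 1.

L_10(x); series = x^10/3628800 - x^9/36288 + x^8/896 - x^7/42 + 7 x^6/24 - 21 x^5/10 + 35 x^4/4 - 20 x^3 + 45 x^2/2 - 10 x + 1


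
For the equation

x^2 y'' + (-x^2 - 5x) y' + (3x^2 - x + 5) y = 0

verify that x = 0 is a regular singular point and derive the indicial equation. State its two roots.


Divide by x^2 to reach normal form y'' + P_1(x) y' + P_2(x) y = 0 with P_1(x) = -1 - 5/x and P_2(x) = 3 - 1/x + 5/x^2.
x = 0 is a singular point because the y'-coefficient -1 - 5/x has a pole at x = 0 and the y-coefficient 3 - 1/x + 5/x^2 has a pole at x = 0.
It is a regular singular point because x P_1(x) = p(x) = -x - 5 and x^2 P_2(x) = q(x) = 3x^2 - x + 5 are polynomials, hence analytic at x = 0.
p(0) = -5,  q(0) = 5.
Indicial equation: r(r-1) + p(0) r + q(0) = 0, i.e. r^2 + (p(0) - 1) r + q(0) = 0, i.e. r^2 - 6 r + 5 = 0.
Discriminant: (-6)^2 - 4(5) = 16, so r = (6 ± 4)/2.
Solving: r_1 = 5, r_2 = 1.

indicial: r^2 - 6 r + 5 = 0; roots r_1 = 5, r_2 = 1


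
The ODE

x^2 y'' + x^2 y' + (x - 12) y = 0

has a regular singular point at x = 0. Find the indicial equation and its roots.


Divide by x^2 to reach normal form y'' + P_1(x) y' + P_2(x) y = 0 with P_1(x) = 1 and P_2(x) = 1/x - 12/x^2.
x = 0 is a singular point because the y-coefficient 1/x - 12/x^2 has a pole at x = 0.
It is a regular singular point because x P_1(x) = p(x) = x and x^2 P_2(x) = q(x) = x - 12 are polynomials, hence analytic at x = 0.
p(0) = 0,  q(0) = -12.
Indicial equation: r(r-1) + p(0) r + q(0) = 0, i.e. r^2 + (p(0) - 1) r + q(0) = 0, i.e. r^2 - 1 r - 12 = 0.
Discriminant: (-1)^2 - 4(-12) = 49, so r = (1 ± 7)/2.
Solving: r_1 = 4, r_2 = -3.

indicial: r^2 - 1 r - 12 = 0; roots r_1 = 4, r_2 = -3


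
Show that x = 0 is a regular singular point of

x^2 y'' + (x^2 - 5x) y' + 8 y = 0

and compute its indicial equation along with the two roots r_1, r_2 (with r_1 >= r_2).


Divide by x^2 to reach normal form y'' + P_1(x) y' + P_2(x) y = 0 with P_1(x) = 1 - 5/x and P_2(x) = 8/x^2.
x = 0 is a singular point because the y'-coefficient 1 - 5/x has a pole at x = 0 and the y-coefficient 8/x^2 has a pole at x = 0.
It is a regular singular point because x P_1(x) = p(x) = x - 5 and x^2 P_2(x) = q(x) = 8 are polynomials, hence analytic at x = 0.
p(0) = -5,  q(0) = 8.
Indicial equation: r(r-1) + p(0) r + q(0) = 0, i.e. r^2 + (p(0) - 1) r + q(0) = 0, i.e. r^2 - 6 r + 8 = 0.
Discriminant: (-6)^2 - 4(8) = 4, so r = (6 ± 2)/2.
Solving: r_1 = 4, r_2 = 2.

indicial: r^2 - 6 r + 8 = 0; roots r_1 = 4, r_2 = 2


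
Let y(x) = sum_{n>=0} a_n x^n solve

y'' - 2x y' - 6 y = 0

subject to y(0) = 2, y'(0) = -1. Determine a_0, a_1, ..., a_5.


Ansatz: y(x) = sum_{n>=0} a_n x^n, so y'(x) = sum_{n>=1} n a_n x^(n-1) and y''(x) = sum_{n>=2} n(n-1) a_n x^(n-2).
Substitute into P(x) y'' + Q(x) y' + R(x) y = 0 with P(x) = 1, Q(x) = -2x, R(x) = -6, and match powers of x.
Initial conditions: a_0 = 2, a_1 = -1.
Setting the coefficient of each power of x to zero and solving order by order (substituting the coefficients already found):
  x^0: 2 a_2 - 6 a_0 = 0  ->  2 a_2 = 6 a_0 = 12  ->  a_2 = 6
  x^1: 6 a_3 - 8 a_1 = 0  ->  6 a_3 = 8 a_1 = -8  ->  a_3 = -4/3
  x^2: 12 a_4 - 10 a_2 = 0  ->  12 a_4 = 10 a_2 = 60  ->  a_4 = 5
  x^3: 20 a_5 - 12 a_3 = 0  ->  20 a_5 = 12 a_3 = -16  ->  a_5 = -4/5
Truncated series: y(x) = 2 - x + 6 x^2 - (4/3) x^3 + 5 x^4 - (4/5) x^5 + O(x^6).

a_0 = 2; a_1 = -1; a_2 = 6; a_3 = -4/3; a_4 = 5; a_5 = -4/5


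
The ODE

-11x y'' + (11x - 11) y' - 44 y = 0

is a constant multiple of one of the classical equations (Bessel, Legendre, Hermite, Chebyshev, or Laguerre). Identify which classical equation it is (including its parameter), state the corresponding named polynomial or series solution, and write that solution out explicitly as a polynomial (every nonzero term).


All three coefficients share the factor -11; dividing through by -11 gives  x y'' + (1 - x) y' + 4 y = 0.
This matches the Laguerre equation x y'' + (1 - x) y' + n y = 0 with n = 4; the polynomial solution is L_4(x).
With y = sum_k a_k x^k, matching x^k gives (k+1)k a_{k+1} + (k+1) a_{k+1} - k a_k + n a_k = 0, i.e. (k+1)^2 a_{k+1} = (k - n) a_k = (k - 4) a_k. The right side vanishes at k = 4, so the series terminates at degree 4.
Standard normalization L_n(0) = 1 gives a_0 = 1. Work upward with a_{k+1} = (k - 4) a_k / (k+1)^2:
  a_1 = (0 - 4)(1) / 1^2 = -4/1 = -4
  a_2 = (1 - 4)(-4) / 2^2 = 12/4 = 3
  a_3 = (2 - 4)(3) / 3^2 = -6/9 = -2/3
  a_4 = (3 - 4)(-2/3) / 4^2 = (2/3)/16 = 1/24
Hence L_4(x) = x^4/24 - 2 x^3/3 + 3 x^2 - 4 x + 1.

L_4(x); series = x^4/24 - 2 x^3/3 + 3 x^2 - 4 x + 1


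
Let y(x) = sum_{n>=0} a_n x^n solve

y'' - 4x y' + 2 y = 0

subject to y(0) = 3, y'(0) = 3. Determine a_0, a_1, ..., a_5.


Ansatz: y(x) = sum_{n>=0} a_n x^n, so y'(x) = sum_{n>=1} n a_n x^(n-1) and y''(x) = sum_{n>=2} n(n-1) a_n x^(n-2).
Substitute into P(x) y'' + Q(x) y' + R(x) y = 0 with P(x) = 1, Q(x) = -4x, R(x) = 2, and match powers of x.
Initial conditions: a_0 = 3, a_1 = 3.
Setting the coefficient of each power of x to zero and solving order by order (substituting the coefficients already found):
  x^0: 2 a_2 + 2 a_0 = 0  ->  2 a_2 = -2 a_0 = -6  ->  a_2 = -3
  x^1: 6 a_3 - 2 a_1 = 0  ->  6 a_3 = 2 a_1 = 6  ->  a_3 = 1
  x^2: 12 a_4 - 6 a_2 = 0  ->  12 a_4 = 6 a_2 = -18  ->  a_4 = -3/2
  x^3: 20 a_5 - 10 a_3 = 0  ->  20 a_5 = 10 a_3 = 10  ->  a_5 = 1/2
Truncated series: y(x) = 3 + 3 x - 3 x^2 + x^3 - (3/2) x^4 + (1/2) x^5 + O(x^6).

a_0 = 3; a_1 = 3; a_2 = -3; a_3 = 1; a_4 = -3/2; a_5 = 1/2


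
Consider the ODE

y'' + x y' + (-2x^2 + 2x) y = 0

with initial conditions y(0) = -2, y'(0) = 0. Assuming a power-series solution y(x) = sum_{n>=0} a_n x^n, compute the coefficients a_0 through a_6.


Ansatz: y(x) = sum_{n>=0} a_n x^n, so y'(x) = sum_{n>=1} n a_n x^(n-1) and y''(x) = sum_{n>=2} n(n-1) a_n x^(n-2).
Substitute into P(x) y'' + Q(x) y' + R(x) y = 0 with P(x) = 1, Q(x) = x, R(x) = -2x^2 + 2x, and match powers of x.
Initial conditions: a_0 = -2, a_1 = 0.
Setting the coefficient of each power of x to zero and solving order by order (substituting the coefficients already found):
  x^0: 2 a_2 = 0  ->  a_2 = 0
  x^1: 6 a_3 + a_1 + 2 a_0 = 0  ->  6 a_3 = -a_1 - 2 a_0 = 4  ->  a_3 = 2/3
  x^2: 12 a_4 + 2 a_2 + 2 a_1 - 2 a_0 = 0  ->  12 a_4 = -2 a_2 - 2 a_1 + 2 a_0 = -4  ->  a_4 = -1/3
  x^3: 20 a_5 + 3 a_3 + 2 a_2 - 2 a_1 = 0  ->  20 a_5 = -3 a_3 - 2 a_2 + 2 a_1 = -2  ->  a_5 = -1/10
  x^4: 30 a_6 + 4 a_4 + 2 a_3 - 2 a_2 = 0  ->  30 a_6 = -4 a_4 - 2 a_3 + 2 a_2 = 0  ->  a_6 = 0
Truncated series: y(x) = -2 + (2/3) x^3 - (1/3) x^4 - (1/10) x^5 + O(x^7).

a_0 = -2; a_1 = 0; a_2 = 0; a_3 = 2/3; a_4 = -1/3; a_5 = -1/10; a_6 = 0


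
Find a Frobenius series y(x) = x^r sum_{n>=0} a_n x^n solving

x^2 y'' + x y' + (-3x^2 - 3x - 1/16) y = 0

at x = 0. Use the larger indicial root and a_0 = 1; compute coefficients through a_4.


Write in Frobenius form y'' + (p(x)/x) y' + (q(x)/x^2) y = 0:
  p(x) = 1,  q(x) = -3x^2 - 3x - 1/16.
Indicial equation: r(r-1) + (1) r + (-1/16) = 0 -> roots r_1 = 1/4, r_2 = -1/4.
Take r = r_1 = 1/4. Let y(x) = x^r sum_{n>=0} a_n x^n with a_0 = 1.
Substitute y = x^r sum a_n x^n and match x^{r+n}. The recurrence is
  D(n) a_n - 3 a_{n-1} - 3 a_{n-2} = 0,  where D(n) = (r+n)(r+n-1) + (1)(r+n) + (-1/16).
  a_n = [3 a_{n-1} + 3 a_{n-2}] / D(n).
Since the indicial polynomial factors as (r - r_1)(r - r_2), D(n) = (r_1 + n - r_1)(r_1 + n - r_2) = n(n + 1/2).
Evaluating step by step (a_0 = 1):
  n = 1: D(1) = 1(1 + 1/2) = 3/2; numerator = 3(1) = 3; a_1 = (3)/(3/2) = 2
  n = 2: D(2) = 2(2 + 1/2) = 5; numerator = 3(2) + 3(1) = 9; a_2 = (9)/(5) = 9/5
  n = 3: D(3) = 3(3 + 1/2) = 21/2; numerator = 3(9/5) + 3(2) = 57/5; a_3 = (57/5)/(21/2) = 38/35
  n = 4: D(4) = 4(4 + 1/2) = 18; numerator = 3(38/35) + 3(9/5) = 303/35; a_4 = (303/35)/(18) = 101/210

r = 1/4; a_0 = 1; a_1 = 2; a_2 = 9/5; a_3 = 38/35; a_4 = 101/210


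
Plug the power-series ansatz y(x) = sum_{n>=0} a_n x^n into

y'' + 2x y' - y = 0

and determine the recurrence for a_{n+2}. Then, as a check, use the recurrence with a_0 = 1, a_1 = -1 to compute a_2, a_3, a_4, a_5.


Substitute y = sum_n a_n x^n.
y''(x) has coefficient (n+2)(n+1) a_{n+2} at x^n;
2 x y'(x) has coefficient 2 n a_n at x^n (shift);
-y(x) has coefficient -1 a_n at x^n.
Matching x^n: (n+2)(n+1) a_{n+2} + (2n - 1) a_n = 0.
Thus a_{n+2} = (-2n + 1) / ((n+1)(n+2)) * a_n.

Check with a_0 = 1, a_1 = -1 (apply the recurrence for n = 0, 1, 2, 3): a_0 = 1, a_1 = -1, a_2 = 1/2, a_3 = 1/6, a_4 = -1/8, a_5 = -1/24.

a_(n+2) = (-2n + 1) / ((n+1)(n+2)) * a_n; check: a_0 = 1, a_1 = -1, a_2 = 1/2, a_3 = 1/6, a_4 = -1/8, a_5 = -1/24


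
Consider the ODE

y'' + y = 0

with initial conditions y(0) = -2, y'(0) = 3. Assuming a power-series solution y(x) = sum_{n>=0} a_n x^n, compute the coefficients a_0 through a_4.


Ansatz: y(x) = sum_{n>=0} a_n x^n, so y'(x) = sum_{n>=1} n a_n x^(n-1) and y''(x) = sum_{n>=2} n(n-1) a_n x^(n-2).
Substitute into P(x) y'' + Q(x) y' + R(x) y = 0 with P(x) = 1, Q(x) = 0, R(x) = 1, and match powers of x.
Initial conditions: a_0 = -2, a_1 = 3.
Setting the coefficient of each power of x to zero and solving order by order (substituting the coefficients already found):
  x^0: 2 a_2 + a_0 = 0  ->  2 a_2 = -a_0 = 2  ->  a_2 = 1
  x^1: 6 a_3 + a_1 = 0  ->  6 a_3 = -a_1 = -3  ->  a_3 = -1/2
  x^2: 12 a_4 + a_2 = 0  ->  12 a_4 = -a_2 = -1  ->  a_4 = -1/12
Truncated series: y(x) = -2 + 3 x + x^2 - (1/2) x^3 - (1/12) x^4 + O(x^5).

a_0 = -2; a_1 = 3; a_2 = 1; a_3 = -1/2; a_4 = -1/12


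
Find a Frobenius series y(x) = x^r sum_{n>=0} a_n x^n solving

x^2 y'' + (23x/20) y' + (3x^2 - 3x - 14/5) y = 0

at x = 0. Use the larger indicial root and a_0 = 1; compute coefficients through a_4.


Write in Frobenius form y'' + (p(x)/x) y' + (q(x)/x^2) y = 0:
  p(x) = 23/20,  q(x) = 3x^2 - 3x - 14/5.
Indicial equation: r(r-1) + (23/20) r + (-14/5) = 0 -> roots r_1 = 8/5, r_2 = -7/4.
Take r = r_1 = 8/5. Let y(x) = x^r sum_{n>=0} a_n x^n with a_0 = 1.
Substitute y = x^r sum a_n x^n and match x^{r+n}. The recurrence is
  D(n) a_n - 3 a_{n-1} + 3 a_{n-2} = 0,  where D(n) = (r+n)(r+n-1) + (23/20)(r+n) + (-14/5).
  a_n = [3 a_{n-1} - 3 a_{n-2}] / D(n).
Since the indicial polynomial factors as (r - r_1)(r - r_2), D(n) = (r_1 + n - r_1)(r_1 + n - r_2) = n(n + 67/20).
Evaluating step by step (a_0 = 1):
  n = 1: D(1) = 1(1 + 67/20) = 87/20; numerator = 3(1) = 3; a_1 = (3)/(87/20) = 20/29
  n = 2: D(2) = 2(2 + 67/20) = 107/10; numerator = 3(20/29) - 3(1) = -27/29; a_2 = (-27/29)/(107/10) = -270/3103
  n = 3: D(3) = 3(3 + 67/20) = 381/20; numerator = 3(-270/3103) - 3(20/29) = -7230/3103; a_3 = (-7230/3103)/(381/20) = -48200/394081
  n = 4: D(4) = 4(4 + 67/20) = 147/5; numerator = 3(-48200/394081) - 3(-270/3103) = -390/3683; a_4 = (-390/3683)/(147/5) = -650/180467

r = 8/5; a_0 = 1; a_1 = 20/29; a_2 = -270/3103; a_3 = -48200/394081; a_4 = -650/180467


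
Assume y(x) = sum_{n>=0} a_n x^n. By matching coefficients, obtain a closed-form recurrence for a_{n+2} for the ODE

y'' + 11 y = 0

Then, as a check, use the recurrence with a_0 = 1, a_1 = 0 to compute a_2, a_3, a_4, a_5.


Substitute y = sum_n a_n x^n into y'' + (const) y = 0.
y''(x) = sum_{n>=0} (n+2)(n+1) a_{n+2} x^n.
The ODE becomes sum_n [(n+2)(n+1) a_{n+2} + 11 a_n] x^n = 0.
Setting each coefficient to zero gives the recurrence:
  (n+2)(n+1) a_{n+2} + 11 a_n = 0,
  a_{n+2} = -11 / ((n+1)(n+2)) a_n.

Check with a_0 = 1, a_1 = 0 (apply the recurrence for n = 0, 1, 2, 3): a_0 = 1, a_1 = 0, a_2 = -11/2, a_3 = 0, a_4 = 121/24, a_5 = 0.

a_{n+2} = -11/((n+1)(n+2)) * a_n; check: a_0 = 1, a_1 = 0, a_2 = -11/2, a_3 = 0, a_4 = 121/24, a_5 = 0


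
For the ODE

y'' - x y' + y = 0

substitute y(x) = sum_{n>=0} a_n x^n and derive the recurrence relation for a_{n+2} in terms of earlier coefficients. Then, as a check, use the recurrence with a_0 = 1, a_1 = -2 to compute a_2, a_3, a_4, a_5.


Substitute y = sum_n a_n x^n.
y''(x) has coefficient (n+2)(n+1) a_{n+2} at x^n;
-x y'(x) has coefficient -n a_n at x^n (shift);
y(x) has coefficient 1 a_n at x^n.
Matching x^n: (n+2)(n+1) a_{n+2} + (-n + 1) a_n = 0.
Thus a_{n+2} = (n - 1) / ((n+1)(n+2)) * a_n.

Check with a_0 = 1, a_1 = -2 (apply the recurrence for n = 0, 1, 2, 3): a_0 = 1, a_1 = -2, a_2 = -1/2, a_3 = 0, a_4 = -1/24, a_5 = 0.

a_(n+2) = (n - 1) / ((n+1)(n+2)) * a_n; check: a_0 = 1, a_1 = -2, a_2 = -1/2, a_3 = 0, a_4 = -1/24, a_5 = 0


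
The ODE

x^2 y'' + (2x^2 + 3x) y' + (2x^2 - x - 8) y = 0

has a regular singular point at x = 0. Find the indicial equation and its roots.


Divide by x^2 to reach normal form y'' + P_1(x) y' + P_2(x) y = 0 with P_1(x) = 2 + 3/x and P_2(x) = 2 - 1/x - 8/x^2.
x = 0 is a singular point because the y'-coefficient 2 + 3/x has a pole at x = 0 and the y-coefficient 2 - 1/x - 8/x^2 has a pole at x = 0.
It is a regular singular point because x P_1(x) = p(x) = 2x + 3 and x^2 P_2(x) = q(x) = 2x^2 - x - 8 are polynomials, hence analytic at x = 0.
p(0) = 3,  q(0) = -8.
Indicial equation: r(r-1) + p(0) r + q(0) = 0, i.e. r^2 + (p(0) - 1) r + q(0) = 0, i.e. r^2 + 2 r - 8 = 0.
Discriminant: (2)^2 - 4(-8) = 36, so r = (-2 ± 6)/2.
Solving: r_1 = 2, r_2 = -4.

indicial: r^2 + 2 r - 8 = 0; roots r_1 = 2, r_2 = -4


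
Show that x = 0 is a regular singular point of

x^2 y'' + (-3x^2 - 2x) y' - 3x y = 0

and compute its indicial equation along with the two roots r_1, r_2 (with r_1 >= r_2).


Divide by x^2 to reach normal form y'' + P_1(x) y' + P_2(x) y = 0 with P_1(x) = -3 - 2/x and P_2(x) = -3/x.
x = 0 is a singular point because the y'-coefficient -3 - 2/x has a pole at x = 0 and the y-coefficient -3/x has a pole at x = 0.
It is a regular singular point because x P_1(x) = p(x) = -3x - 2 and x^2 P_2(x) = q(x) = -3x are polynomials, hence analytic at x = 0.
p(0) = -2,  q(0) = 0.
Indicial equation: r(r-1) + p(0) r + q(0) = 0, i.e. r^2 + (p(0) - 1) r + q(0) = 0, i.e. r^2 - 3 r = 0.
Discriminant: (-3)^2 - 4(0) = 9, so r = (3 ± 3)/2.
Solving: r_1 = 3, r_2 = 0.

indicial: r^2 - 3 r = 0; roots r_1 = 3, r_2 = 0


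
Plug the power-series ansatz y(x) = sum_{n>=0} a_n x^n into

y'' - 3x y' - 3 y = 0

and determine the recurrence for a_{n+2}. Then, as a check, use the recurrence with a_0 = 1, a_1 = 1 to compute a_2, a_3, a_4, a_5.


Substitute y = sum_n a_n x^n.
y''(x) has coefficient (n+2)(n+1) a_{n+2} at x^n;
-3 x y'(x) has coefficient -3 n a_n at x^n (shift);
-3 y(x) has coefficient -3 a_n at x^n.
Matching x^n: (n+2)(n+1) a_{n+2} + (-3n - 3) a_n = 0.
Thus a_{n+2} = (3n + 3) / ((n+1)(n+2)) * a_n.

Check with a_0 = 1, a_1 = 1 (apply the recurrence for n = 0, 1, 2, 3): a_0 = 1, a_1 = 1, a_2 = 3/2, a_3 = 1, a_4 = 9/8, a_5 = 3/5.

a_(n+2) = (3n + 3) / ((n+1)(n+2)) * a_n; check: a_0 = 1, a_1 = 1, a_2 = 3/2, a_3 = 1, a_4 = 9/8, a_5 = 3/5


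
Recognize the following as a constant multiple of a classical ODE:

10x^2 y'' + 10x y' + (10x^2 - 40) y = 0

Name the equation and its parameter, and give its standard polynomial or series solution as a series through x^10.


All three coefficients share the factor 10; dividing through by 10 gives  x^2 y'' + x y' + (x^2 - 4) y = 0.
This matches the Bessel equation x^2 y'' + x y' + (x^2 - nu^2) y = 0 with nu^2 = 4, so nu = 2; the solution bounded at x = 0 is J_2(x).
Frobenius at x = 0: indicial roots ±nu; for r = nu the recurrence k(k + 2nu) c_k = -c_{k-2} gives the standard series J_nu(x) = sum_{k>=0} (-1)^k / (k! (k+nu)!) (x/2)^(2k+nu). Evaluate the first 5 terms:
  k = 0: (-1)^0 / (0! * 2! * 2^2) x^2 = 1/(1*2*4) x^2 = (1/8) x^2
  k = 1: (-1)^1 / (1! * 3! * 2^4) x^4 = -1/(1*6*16) x^4 = (-1/96) x^4
  k = 2: (-1)^2 / (2! * 4! * 2^6) x^6 = 1/(2*24*64) x^6 = (1/3072) x^6
  k = 3: (-1)^3 / (3! * 5! * 2^8) x^8 = -1/(6*120*256) x^8 = (-1/184320) x^8
  k = 4: (-1)^4 / (4! * 6! * 2^10) x^10 = 1/(24*720*1024) x^10 = (1/17694720) x^10
Hence J_2(x) = x^10/17694720 - x^8/184320 + x^6/3072 - x^4/96 + x^2/8 + ....

J_2(x); series = x^10/17694720 - x^8/184320 + x^6/3072 - x^4/96 + x^2/8


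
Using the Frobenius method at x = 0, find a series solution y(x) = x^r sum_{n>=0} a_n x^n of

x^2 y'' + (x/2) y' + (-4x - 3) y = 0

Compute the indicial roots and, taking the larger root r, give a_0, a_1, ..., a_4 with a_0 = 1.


Write in Frobenius form y'' + (p(x)/x) y' + (q(x)/x^2) y = 0:
  p(x) = 1/2,  q(x) = -4x - 3.
Indicial equation: r(r-1) + (1/2) r + (-3) = 0 -> roots r_1 = 2, r_2 = -3/2.
Take r = r_1 = 2. Let y(x) = x^r sum_{n>=0} a_n x^n with a_0 = 1.
Substitute y = x^r sum a_n x^n and match x^{r+n}. The recurrence is
  D(n) a_n - 4 a_{n-1} = 0,  where D(n) = (r+n)(r+n-1) + (1/2)(r+n) + (-3).
  a_n = 4 / D(n) * a_{n-1}.
Since the indicial polynomial factors as (r - r_1)(r - r_2), D(n) = (r_1 + n - r_1)(r_1 + n - r_2) = n(n + 7/2).
Evaluating step by step (a_0 = 1):
  n = 1: D(1) = 1(1 + 7/2) = 9/2; numerator = 4(1) = 4; a_1 = (4)/(9/2) = 8/9
  n = 2: D(2) = 2(2 + 7/2) = 11; numerator = 4(8/9) = 32/9; a_2 = (32/9)/(11) = 32/99
  n = 3: D(3) = 3(3 + 7/2) = 39/2; numerator = 4(32/99) = 128/99; a_3 = (128/99)/(39/2) = 256/3861
  n = 4: D(4) = 4(4 + 7/2) = 30; numerator = 4(256/3861) = 1024/3861; a_4 = (1024/3861)/(30) = 512/57915

r = 2; a_0 = 1; a_1 = 8/9; a_2 = 32/99; a_3 = 256/3861; a_4 = 512/57915


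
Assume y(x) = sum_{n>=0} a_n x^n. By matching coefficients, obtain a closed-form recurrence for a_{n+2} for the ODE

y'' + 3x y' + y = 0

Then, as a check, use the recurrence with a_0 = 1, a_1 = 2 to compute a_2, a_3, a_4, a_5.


Substitute y = sum_n a_n x^n.
y''(x) has coefficient (n+2)(n+1) a_{n+2} at x^n;
3 x y'(x) has coefficient 3 n a_n at x^n (shift);
y(x) has coefficient 1 a_n at x^n.
Matching x^n: (n+2)(n+1) a_{n+2} + (3n + 1) a_n = 0.
Thus a_{n+2} = (-3n - 1) / ((n+1)(n+2)) * a_n.

Check with a_0 = 1, a_1 = 2 (apply the recurrence for n = 0, 1, 2, 3): a_0 = 1, a_1 = 2, a_2 = -1/2, a_3 = -4/3, a_4 = 7/24, a_5 = 2/3.

a_(n+2) = (-3n - 1) / ((n+1)(n+2)) * a_n; check: a_0 = 1, a_1 = 2, a_2 = -1/2, a_3 = -4/3, a_4 = 7/24, a_5 = 2/3


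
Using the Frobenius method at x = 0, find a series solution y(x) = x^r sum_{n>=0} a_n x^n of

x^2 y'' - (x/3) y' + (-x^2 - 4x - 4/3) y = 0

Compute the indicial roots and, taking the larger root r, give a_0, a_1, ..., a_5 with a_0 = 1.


Write in Frobenius form y'' + (p(x)/x) y' + (q(x)/x^2) y = 0:
  p(x) = -1/3,  q(x) = -x^2 - 4x - 4/3.
Indicial equation: r(r-1) + (-1/3) r + (-4/3) = 0 -> roots r_1 = 2, r_2 = -2/3.
Take r = r_1 = 2. Let y(x) = x^r sum_{n>=0} a_n x^n with a_0 = 1.
Substitute y = x^r sum a_n x^n and match x^{r+n}. The recurrence is
  D(n) a_n - 4 a_{n-1} - 1 a_{n-2} = 0,  where D(n) = (r+n)(r+n-1) + (-1/3)(r+n) + (-4/3).
  a_n = [4 a_{n-1} + 1 a_{n-2}] / D(n).
Since the indicial polynomial factors as (r - r_1)(r - r_2), D(n) = (r_1 + n - r_1)(r_1 + n - r_2) = n(n + 8/3).
Evaluating step by step (a_0 = 1):
  n = 1: D(1) = 1(1 + 8/3) = 11/3; numerator = 4(1) = 4; a_1 = (4)/(11/3) = 12/11
  n = 2: D(2) = 2(2 + 8/3) = 28/3; numerator = 4(12/11) + 1(1) = 59/11; a_2 = (59/11)/(28/3) = 177/308
  n = 3: D(3) = 3(3 + 8/3) = 17; numerator = 4(177/308) + 1(12/11) = 261/77; a_3 = (261/77)/(17) = 261/1309
  n = 4: D(4) = 4(4 + 8/3) = 80/3; numerator = 4(261/1309) + 1(177/308) = 7185/5236; a_4 = (7185/5236)/(80/3) = 4311/83776
  n = 5: D(5) = 5(5 + 8/3) = 115/3; numerator = 4(4311/83776) + 1(261/1309) = 8487/20944; a_5 = (8487/20944)/(115/3) = 1107/104720

r = 2; a_0 = 1; a_1 = 12/11; a_2 = 177/308; a_3 = 261/1309; a_4 = 4311/83776; a_5 = 1107/104720


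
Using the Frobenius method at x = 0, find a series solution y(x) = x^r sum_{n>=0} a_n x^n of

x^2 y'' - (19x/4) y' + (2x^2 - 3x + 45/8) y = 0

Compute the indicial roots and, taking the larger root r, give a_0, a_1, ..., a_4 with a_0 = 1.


Write in Frobenius form y'' + (p(x)/x) y' + (q(x)/x^2) y = 0:
  p(x) = -19/4,  q(x) = 2x^2 - 3x + 45/8.
Indicial equation: r(r-1) + (-19/4) r + (45/8) = 0 -> roots r_1 = 9/2, r_2 = 5/4.
Take r = r_1 = 9/2. Let y(x) = x^r sum_{n>=0} a_n x^n with a_0 = 1.
Substitute y = x^r sum a_n x^n and match x^{r+n}. The recurrence is
  D(n) a_n - 3 a_{n-1} + 2 a_{n-2} = 0,  where D(n) = (r+n)(r+n-1) + (-19/4)(r+n) + (45/8).
  a_n = [3 a_{n-1} - 2 a_{n-2}] / D(n).
Since the indicial polynomial factors as (r - r_1)(r - r_2), D(n) = (r_1 + n - r_1)(r_1 + n - r_2) = n(n + 13/4).
Evaluating step by step (a_0 = 1):
  n = 1: D(1) = 1(1 + 13/4) = 17/4; numerator = 3(1) = 3; a_1 = (3)/(17/4) = 12/17
  n = 2: D(2) = 2(2 + 13/4) = 21/2; numerator = 3(12/17) - 2(1) = 2/17; a_2 = (2/17)/(21/2) = 4/357
  n = 3: D(3) = 3(3 + 13/4) = 75/4; numerator = 3(4/357) - 2(12/17) = -164/119; a_3 = (-164/119)/(75/4) = -656/8925
  n = 4: D(4) = 4(4 + 13/4) = 29; numerator = 3(-656/8925) - 2(4/357) = -2168/8925; a_4 = (-2168/8925)/(29) = -2168/258825

r = 9/2; a_0 = 1; a_1 = 12/17; a_2 = 4/357; a_3 = -656/8925; a_4 = -2168/258825


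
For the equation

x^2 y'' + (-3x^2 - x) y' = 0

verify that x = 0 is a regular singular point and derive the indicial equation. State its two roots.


Divide by x^2 to reach normal form y'' + P_1(x) y' + P_2(x) y = 0 with P_1(x) = -3 - 1/x and P_2(x) = 0.
x = 0 is a singular point because the y'-coefficient -3 - 1/x has a pole at x = 0.
It is a regular singular point because x P_1(x) = p(x) = -3x - 1 and x^2 P_2(x) = q(x) = 0 are polynomials, hence analytic at x = 0.
p(0) = -1,  q(0) = 0.
Indicial equation: r(r-1) + p(0) r + q(0) = 0, i.e. r^2 + (p(0) - 1) r + q(0) = 0, i.e. r^2 - 2 r = 0.
Discriminant: (-2)^2 - 4(0) = 4, so r = (2 ± 2)/2.
Solving: r_1 = 2, r_2 = 0.

indicial: r^2 - 2 r = 0; roots r_1 = 2, r_2 = 0


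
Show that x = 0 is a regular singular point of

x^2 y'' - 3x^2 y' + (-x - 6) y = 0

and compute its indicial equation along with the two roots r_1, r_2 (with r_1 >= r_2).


Divide by x^2 to reach normal form y'' + P_1(x) y' + P_2(x) y = 0 with P_1(x) = -3 and P_2(x) = -1/x - 6/x^2.
x = 0 is a singular point because the y-coefficient -1/x - 6/x^2 has a pole at x = 0.
It is a regular singular point because x P_1(x) = p(x) = -3x and x^2 P_2(x) = q(x) = -x - 6 are polynomials, hence analytic at x = 0.
p(0) = 0,  q(0) = -6.
Indicial equation: r(r-1) + p(0) r + q(0) = 0, i.e. r^2 + (p(0) - 1) r + q(0) = 0, i.e. r^2 - 1 r - 6 = 0.
Discriminant: (-1)^2 - 4(-6) = 25, so r = (1 ± 5)/2.
Solving: r_1 = 3, r_2 = -2.

indicial: r^2 - 1 r - 6 = 0; roots r_1 = 3, r_2 = -2


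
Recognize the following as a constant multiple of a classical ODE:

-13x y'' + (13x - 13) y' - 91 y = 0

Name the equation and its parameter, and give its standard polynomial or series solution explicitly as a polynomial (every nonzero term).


All three coefficients share the factor -13; dividing through by -13 gives  x y'' + (1 - x) y' + 7 y = 0.
This matches the Laguerre equation x y'' + (1 - x) y' + n y = 0 with n = 7; the polynomial solution is L_7(x).
With y = sum_k a_k x^k, matching x^k gives (k+1)k a_{k+1} + (k+1) a_{k+1} - k a_k + n a_k = 0, i.e. (k+1)^2 a_{k+1} = (k - n) a_k = (k - 7) a_k. The right side vanishes at k = 7, so the series terminates at degree 7.
Standard normalization L_n(0) = 1 gives a_0 = 1. Work upward with a_{k+1} = (k - 7) a_k / (k+1)^2:
  a_1 = (0 - 7)(1) / 1^2 = -7/1 = -7
  a_2 = (1 - 7)(-7) / 2^2 = 42/4 = 21/2
  a_3 = (2 - 7)(21/2) / 3^2 = (-105/2)/9 = -35/6
  a_4 = (3 - 7)(-35/6) / 4^2 = (70/3)/16 = 35/24
  a_5 = (4 - 7)(35/24) / 5^2 = (-35/8)/25 = -7/40
  a_6 = (5 - 7)(-7/40) / 6^2 = (7/20)/36 = 7/720
  a_7 = (6 - 7)(7/720) / 7^2 = (-7/720)/49 = -1/5040
Hence L_7(x) = -x^7/5040 + 7 x^6/720 - 7 x^5/40 + 35 x^4/24 - 35 x^3/6 + 21 x^2/2 - 7 x + 1.

L_7(x); series = -x^7/5040 + 7 x^6/720 - 7 x^5/40 + 35 x^4/24 - 35 x^3/6 + 21 x^2/2 - 7 x + 1
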